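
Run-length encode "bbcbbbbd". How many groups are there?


Input: bbcbbbbd
Scanning for consecutive runs:
  Group 1: 'b' x 2 (positions 0-1)
  Group 2: 'c' x 1 (positions 2-2)
  Group 3: 'b' x 4 (positions 3-6)
  Group 4: 'd' x 1 (positions 7-7)
Total groups: 4

4


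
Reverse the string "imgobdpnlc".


Input: imgobdpnlc
Reading characters right to left:
  Position 9: 'c'
  Position 8: 'l'
  Position 7: 'n'
  Position 6: 'p'
  Position 5: 'd'
  Position 4: 'b'
  Position 3: 'o'
  Position 2: 'g'
  Position 1: 'm'
  Position 0: 'i'
Reversed: clnpdbogmi

clnpdbogmi


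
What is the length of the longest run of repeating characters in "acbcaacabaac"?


Input: "acbcaacabaac"
Scanning for longest run:
  Position 1 ('c'): new char, reset run to 1
  Position 2 ('b'): new char, reset run to 1
  Position 3 ('c'): new char, reset run to 1
  Position 4 ('a'): new char, reset run to 1
  Position 5 ('a'): continues run of 'a', length=2
  Position 6 ('c'): new char, reset run to 1
  Position 7 ('a'): new char, reset run to 1
  Position 8 ('b'): new char, reset run to 1
  Position 9 ('a'): new char, reset run to 1
  Position 10 ('a'): continues run of 'a', length=2
  Position 11 ('c'): new char, reset run to 1
Longest run: 'a' with length 2

2


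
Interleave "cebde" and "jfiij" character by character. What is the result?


Interleaving "cebde" and "jfiij":
  Position 0: 'c' from first, 'j' from second => "cj"
  Position 1: 'e' from first, 'f' from second => "ef"
  Position 2: 'b' from first, 'i' from second => "bi"
  Position 3: 'd' from first, 'i' from second => "di"
  Position 4: 'e' from first, 'j' from second => "ej"
Result: cjefbidiej

cjefbidiej


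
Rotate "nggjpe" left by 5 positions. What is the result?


Input: "nggjpe", rotate left by 5
First 5 characters: "nggjp"
Remaining characters: "e"
Concatenate remaining + first: "e" + "nggjp" = "enggjp"

enggjp


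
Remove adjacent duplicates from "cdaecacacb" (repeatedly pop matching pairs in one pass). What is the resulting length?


Input: cdaecacacb
Stack-based adjacent duplicate removal:
  Read 'c': push. Stack: c
  Read 'd': push. Stack: cd
  Read 'a': push. Stack: cda
  Read 'e': push. Stack: cdae
  Read 'c': push. Stack: cdaec
  Read 'a': push. Stack: cdaeca
  Read 'c': push. Stack: cdaecac
  Read 'a': push. Stack: cdaecaca
  Read 'c': push. Stack: cdaecacac
  Read 'b': push. Stack: cdaecacacb
Final stack: "cdaecacacb" (length 10)

10


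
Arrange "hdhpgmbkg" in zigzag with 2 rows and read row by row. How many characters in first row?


Zigzag "hdhpgmbkg" into 2 rows:
Placing characters:
  'h' => row 0
  'd' => row 1
  'h' => row 0
  'p' => row 1
  'g' => row 0
  'm' => row 1
  'b' => row 0
  'k' => row 1
  'g' => row 0
Rows:
  Row 0: "hhgbg"
  Row 1: "dpmk"
First row length: 5

5


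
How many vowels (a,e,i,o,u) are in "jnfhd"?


Input: jnfhd
Checking each character:
  'j' at position 0: consonant
  'n' at position 1: consonant
  'f' at position 2: consonant
  'h' at position 3: consonant
  'd' at position 4: consonant
Total vowels: 0

0


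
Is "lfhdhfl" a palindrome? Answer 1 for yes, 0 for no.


Input: lfhdhfl
Reversed: lfhdhfl
  Compare pos 0 ('l') with pos 6 ('l'): match
  Compare pos 1 ('f') with pos 5 ('f'): match
  Compare pos 2 ('h') with pos 4 ('h'): match
Result: palindrome

1


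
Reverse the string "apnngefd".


Input: apnngefd
Reading characters right to left:
  Position 7: 'd'
  Position 6: 'f'
  Position 5: 'e'
  Position 4: 'g'
  Position 3: 'n'
  Position 2: 'n'
  Position 1: 'p'
  Position 0: 'a'
Reversed: dfegnnpa

dfegnnpa


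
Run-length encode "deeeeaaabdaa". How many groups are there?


Input: deeeeaaabdaa
Scanning for consecutive runs:
  Group 1: 'd' x 1 (positions 0-0)
  Group 2: 'e' x 4 (positions 1-4)
  Group 3: 'a' x 3 (positions 5-7)
  Group 4: 'b' x 1 (positions 8-8)
  Group 5: 'd' x 1 (positions 9-9)
  Group 6: 'a' x 2 (positions 10-11)
Total groups: 6

6


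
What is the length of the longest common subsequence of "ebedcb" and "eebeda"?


LCS of "ebedcb" and "eebeda"
DP table:
           e    e    b    e    d    a
      0    0    0    0    0    0    0
  e   0    1    1    1    1    1    1
  b   0    1    1    2    2    2    2
  e   0    1    2    2    3    3    3
  d   0    1    2    2    3    4    4
  c   0    1    2    2    3    4    4
  b   0    1    2    3    3    4    4
LCS length = dp[6][6] = 4

4


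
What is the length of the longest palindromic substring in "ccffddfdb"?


Input: "ccffddfdb"
Checking substrings for palindromes:
  [3:7] "fddf" (len 4) => palindrome
  [5:8] "dfd" (len 3) => palindrome
  [0:2] "cc" (len 2) => palindrome
  [2:4] "ff" (len 2) => palindrome
  [4:6] "dd" (len 2) => palindrome
Longest palindromic substring: "fddf" with length 4

4


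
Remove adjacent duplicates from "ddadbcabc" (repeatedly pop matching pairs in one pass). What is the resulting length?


Input: ddadbcabc
Stack-based adjacent duplicate removal:
  Read 'd': push. Stack: d
  Read 'd': matches stack top 'd' => pop. Stack: (empty)
  Read 'a': push. Stack: a
  Read 'd': push. Stack: ad
  Read 'b': push. Stack: adb
  Read 'c': push. Stack: adbc
  Read 'a': push. Stack: adbca
  Read 'b': push. Stack: adbcab
  Read 'c': push. Stack: adbcabc
Final stack: "adbcabc" (length 7)

7


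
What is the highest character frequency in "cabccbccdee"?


Input: cabccbccdee
Character counts:
  'a': 1
  'b': 2
  'c': 5
  'd': 1
  'e': 2
Maximum frequency: 5

5


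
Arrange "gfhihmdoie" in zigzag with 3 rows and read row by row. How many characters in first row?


Zigzag "gfhihmdoie" into 3 rows:
Placing characters:
  'g' => row 0
  'f' => row 1
  'h' => row 2
  'i' => row 1
  'h' => row 0
  'm' => row 1
  'd' => row 2
  'o' => row 1
  'i' => row 0
  'e' => row 1
Rows:
  Row 0: "ghi"
  Row 1: "fimoe"
  Row 2: "hd"
First row length: 3

3


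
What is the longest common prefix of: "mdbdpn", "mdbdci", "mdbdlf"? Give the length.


Words: mdbdpn, mdbdci, mdbdlf
  Position 0: all 'm' => match
  Position 1: all 'd' => match
  Position 2: all 'b' => match
  Position 3: all 'd' => match
  Position 4: ('p', 'c', 'l') => mismatch, stop
LCP = "mdbd" (length 4)

4


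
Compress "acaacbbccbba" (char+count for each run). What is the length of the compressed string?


Input: acaacbbccbba
Runs:
  'a' x 1 => "a1"
  'c' x 1 => "c1"
  'a' x 2 => "a2"
  'c' x 1 => "c1"
  'b' x 2 => "b2"
  'c' x 2 => "c2"
  'b' x 2 => "b2"
  'a' x 1 => "a1"
Compressed: "a1c1a2c1b2c2b2a1"
Compressed length: 16

16


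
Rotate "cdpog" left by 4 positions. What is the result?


Input: "cdpog", rotate left by 4
First 4 characters: "cdpo"
Remaining characters: "g"
Concatenate remaining + first: "g" + "cdpo" = "gcdpo"

gcdpo


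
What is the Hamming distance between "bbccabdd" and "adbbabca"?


Comparing "bbccabdd" and "adbbabca" position by position:
  Position 0: 'b' vs 'a' => differ
  Position 1: 'b' vs 'd' => differ
  Position 2: 'c' vs 'b' => differ
  Position 3: 'c' vs 'b' => differ
  Position 4: 'a' vs 'a' => same
  Position 5: 'b' vs 'b' => same
  Position 6: 'd' vs 'c' => differ
  Position 7: 'd' vs 'a' => differ
Total differences (Hamming distance): 6

6


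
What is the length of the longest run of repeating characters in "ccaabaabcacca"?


Input: "ccaabaabcacca"
Scanning for longest run:
  Position 1 ('c'): continues run of 'c', length=2
  Position 2 ('a'): new char, reset run to 1
  Position 3 ('a'): continues run of 'a', length=2
  Position 4 ('b'): new char, reset run to 1
  Position 5 ('a'): new char, reset run to 1
  Position 6 ('a'): continues run of 'a', length=2
  Position 7 ('b'): new char, reset run to 1
  Position 8 ('c'): new char, reset run to 1
  Position 9 ('a'): new char, reset run to 1
  Position 10 ('c'): new char, reset run to 1
  Position 11 ('c'): continues run of 'c', length=2
  Position 12 ('a'): new char, reset run to 1
Longest run: 'c' with length 2

2


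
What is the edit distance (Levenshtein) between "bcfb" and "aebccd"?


Computing edit distance: "bcfb" -> "aebccd"
DP table:
           a    e    b    c    c    d
      0    1    2    3    4    5    6
  b   1    1    2    2    3    4    5
  c   2    2    2    3    2    3    4
  f   3    3    3    3    3    3    4
  b   4    4    4    3    4    4    4
Edit distance = dp[4][6] = 4

4


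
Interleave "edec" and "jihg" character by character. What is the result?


Interleaving "edec" and "jihg":
  Position 0: 'e' from first, 'j' from second => "ej"
  Position 1: 'd' from first, 'i' from second => "di"
  Position 2: 'e' from first, 'h' from second => "eh"
  Position 3: 'c' from first, 'g' from second => "cg"
Result: ejdiehcg

ejdiehcg


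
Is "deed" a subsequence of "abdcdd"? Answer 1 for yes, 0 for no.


Check if "deed" is a subsequence of "abdcdd"
Greedy scan:
  Position 0 ('a'): no match needed
  Position 1 ('b'): no match needed
  Position 2 ('d'): matches sub[0] = 'd'
  Position 3 ('c'): no match needed
  Position 4 ('d'): no match needed
  Position 5 ('d'): no match needed
Only matched 1/4 characters => not a subsequence

0


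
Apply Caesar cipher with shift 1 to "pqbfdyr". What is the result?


Caesar cipher: shift "pqbfdyr" by 1
  'p' (pos 15) + 1 = pos 16 = 'q'
  'q' (pos 16) + 1 = pos 17 = 'r'
  'b' (pos 1) + 1 = pos 2 = 'c'
  'f' (pos 5) + 1 = pos 6 = 'g'
  'd' (pos 3) + 1 = pos 4 = 'e'
  'y' (pos 24) + 1 = pos 25 = 'z'
  'r' (pos 17) + 1 = pos 18 = 's'
Result: qrcgezs

qrcgezs


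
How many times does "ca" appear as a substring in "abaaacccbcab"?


Searching for "ca" in "abaaacccbcab"
Scanning each position:
  Position 0: "ab" => no
  Position 1: "ba" => no
  Position 2: "aa" => no
  Position 3: "aa" => no
  Position 4: "ac" => no
  Position 5: "cc" => no
  Position 6: "cc" => no
  Position 7: "cb" => no
  Position 8: "bc" => no
  Position 9: "ca" => MATCH
  Position 10: "ab" => no
Total occurrences: 1

1


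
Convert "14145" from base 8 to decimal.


Input: "14145" in base 8
Positional expansion:
  Digit '1' (value 1) x 8^4 = 4096
  Digit '4' (value 4) x 8^3 = 2048
  Digit '1' (value 1) x 8^2 = 64
  Digit '4' (value 4) x 8^1 = 32
  Digit '5' (value 5) x 8^0 = 5
Sum = 6245

6245


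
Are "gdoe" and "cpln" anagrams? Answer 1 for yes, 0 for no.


Strings: "gdoe", "cpln"
Sorted first:  dego
Sorted second: clnp
Differ at position 0: 'd' vs 'c' => not anagrams

0


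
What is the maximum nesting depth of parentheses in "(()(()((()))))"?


Input: "(()(()((()))))"
Tracking depth:
  Position 0 '(': depth becomes 1
  Position 1 '(': depth becomes 2
  Position 2 ')': depth becomes 1
  Position 3 '(': depth becomes 2
  Position 4 '(': depth becomes 3
  Position 5 ')': depth becomes 2
  Position 6 '(': depth becomes 3
  Position 7 '(': depth becomes 4
  Position 8 '(': depth becomes 5
  Position 9 ')': depth becomes 4
  Position 10 ')': depth becomes 3
  Position 11 ')': depth becomes 2
  Position 12 ')': depth becomes 1
  Position 13 ')': depth becomes 0
Maximum depth reached: 5

5


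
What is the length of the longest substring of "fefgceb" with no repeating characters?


Input: "fefgceb"
Sliding window (track last position of each char):
  Position 0 ('f'): window [0,0] length 1 -- new best
  Position 1 ('e'): window [0,1] length 2 -- new best
  Position 2 ('f'): repeat (last at 0), move window start to 1
  Position 2 ('f'): window [1,2] length 2
  Position 3 ('g'): window [1,3] length 3 -- new best
  Position 4 ('c'): window [1,4] length 4 -- new best
  Position 5 ('e'): repeat (last at 1), move window start to 2
  Position 5 ('e'): window [2,5] length 4
  Position 6 ('b'): window [2,6] length 5 -- new best
Longest substring with no repeats: "fgceb" with length 5

5


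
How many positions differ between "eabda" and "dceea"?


Comparing "eabda" and "dceea" position by position:
  Position 0: 'e' vs 'd' => DIFFER
  Position 1: 'a' vs 'c' => DIFFER
  Position 2: 'b' vs 'e' => DIFFER
  Position 3: 'd' vs 'e' => DIFFER
  Position 4: 'a' vs 'a' => same
Positions that differ: 4

4


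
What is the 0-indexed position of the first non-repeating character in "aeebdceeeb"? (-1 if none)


Input: aeebdceeeb
Character frequencies:
  'a': 1
  'b': 2
  'c': 1
  'd': 1
  'e': 5
Scanning left to right for freq == 1:
  Position 0 ('a'): unique! => answer = 0

0


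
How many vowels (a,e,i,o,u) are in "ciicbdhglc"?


Input: ciicbdhglc
Checking each character:
  'c' at position 0: consonant
  'i' at position 1: vowel (running total: 1)
  'i' at position 2: vowel (running total: 2)
  'c' at position 3: consonant
  'b' at position 4: consonant
  'd' at position 5: consonant
  'h' at position 6: consonant
  'g' at position 7: consonant
  'l' at position 8: consonant
  'c' at position 9: consonant
Total vowels: 2

2


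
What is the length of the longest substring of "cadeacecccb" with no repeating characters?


Input: "cadeacecccb"
Sliding window (track last position of each char):
  Position 0 ('c'): window [0,0] length 1 -- new best
  Position 1 ('a'): window [0,1] length 2 -- new best
  Position 2 ('d'): window [0,2] length 3 -- new best
  Position 3 ('e'): window [0,3] length 4 -- new best
  Position 4 ('a'): repeat (last at 1), move window start to 2
  Position 4 ('a'): window [2,4] length 3
  Position 5 ('c'): window [2,5] length 4
  Position 6 ('e'): repeat (last at 3), move window start to 4
  Position 6 ('e'): window [4,6] length 3
  Position 7 ('c'): repeat (last at 5), move window start to 6
  Position 7 ('c'): window [6,7] length 2
  Position 8 ('c'): repeat (last at 7), move window start to 8
  Position 8 ('c'): window [8,8] length 1
  Position 9 ('c'): repeat (last at 8), move window start to 9
  Position 9 ('c'): window [9,9] length 1
  Position 10 ('b'): window [9,10] length 2
Longest substring with no repeats: "cade" with length 4

4


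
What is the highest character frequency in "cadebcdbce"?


Input: cadebcdbce
Character counts:
  'a': 1
  'b': 2
  'c': 3
  'd': 2
  'e': 2
Maximum frequency: 3

3


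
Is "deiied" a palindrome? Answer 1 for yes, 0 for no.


Input: deiied
Reversed: deiied
  Compare pos 0 ('d') with pos 5 ('d'): match
  Compare pos 1 ('e') with pos 4 ('e'): match
  Compare pos 2 ('i') with pos 3 ('i'): match
Result: palindrome

1


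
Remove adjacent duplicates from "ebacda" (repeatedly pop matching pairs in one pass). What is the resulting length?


Input: ebacda
Stack-based adjacent duplicate removal:
  Read 'e': push. Stack: e
  Read 'b': push. Stack: eb
  Read 'a': push. Stack: eba
  Read 'c': push. Stack: ebac
  Read 'd': push. Stack: ebacd
  Read 'a': push. Stack: ebacda
Final stack: "ebacda" (length 6)

6


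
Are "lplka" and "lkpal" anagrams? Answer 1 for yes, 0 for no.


Strings: "lplka", "lkpal"
Sorted first:  akllp
Sorted second: akllp
Sorted forms match => anagrams

1


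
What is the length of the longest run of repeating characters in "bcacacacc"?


Input: "bcacacacc"
Scanning for longest run:
  Position 1 ('c'): new char, reset run to 1
  Position 2 ('a'): new char, reset run to 1
  Position 3 ('c'): new char, reset run to 1
  Position 4 ('a'): new char, reset run to 1
  Position 5 ('c'): new char, reset run to 1
  Position 6 ('a'): new char, reset run to 1
  Position 7 ('c'): new char, reset run to 1
  Position 8 ('c'): continues run of 'c', length=2
Longest run: 'c' with length 2

2


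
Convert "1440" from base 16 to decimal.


Input: "1440" in base 16
Positional expansion:
  Digit '1' (value 1) x 16^3 = 4096
  Digit '4' (value 4) x 16^2 = 1024
  Digit '4' (value 4) x 16^1 = 64
  Digit '0' (value 0) x 16^0 = 0
Sum = 5184

5184


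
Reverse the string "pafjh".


Input: pafjh
Reading characters right to left:
  Position 4: 'h'
  Position 3: 'j'
  Position 2: 'f'
  Position 1: 'a'
  Position 0: 'p'
Reversed: hjfap

hjfap


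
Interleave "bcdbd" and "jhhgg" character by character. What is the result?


Interleaving "bcdbd" and "jhhgg":
  Position 0: 'b' from first, 'j' from second => "bj"
  Position 1: 'c' from first, 'h' from second => "ch"
  Position 2: 'd' from first, 'h' from second => "dh"
  Position 3: 'b' from first, 'g' from second => "bg"
  Position 4: 'd' from first, 'g' from second => "dg"
Result: bjchdhbgdg

bjchdhbgdg


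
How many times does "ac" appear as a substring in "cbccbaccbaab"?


Searching for "ac" in "cbccbaccbaab"
Scanning each position:
  Position 0: "cb" => no
  Position 1: "bc" => no
  Position 2: "cc" => no
  Position 3: "cb" => no
  Position 4: "ba" => no
  Position 5: "ac" => MATCH
  Position 6: "cc" => no
  Position 7: "cb" => no
  Position 8: "ba" => no
  Position 9: "aa" => no
  Position 10: "ab" => no
Total occurrences: 1

1


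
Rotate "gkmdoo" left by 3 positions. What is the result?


Input: "gkmdoo", rotate left by 3
First 3 characters: "gkm"
Remaining characters: "doo"
Concatenate remaining + first: "doo" + "gkm" = "doogkm"

doogkm


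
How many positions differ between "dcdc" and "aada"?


Comparing "dcdc" and "aada" position by position:
  Position 0: 'd' vs 'a' => DIFFER
  Position 1: 'c' vs 'a' => DIFFER
  Position 2: 'd' vs 'd' => same
  Position 3: 'c' vs 'a' => DIFFER
Positions that differ: 3

3


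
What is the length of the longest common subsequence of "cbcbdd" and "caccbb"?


LCS of "cbcbdd" and "caccbb"
DP table:
           c    a    c    c    b    b
      0    0    0    0    0    0    0
  c   0    1    1    1    1    1    1
  b   0    1    1    1    1    2    2
  c   0    1    1    2    2    2    2
  b   0    1    1    2    2    3    3
  d   0    1    1    2    2    3    3
  d   0    1    1    2    2    3    3
LCS length = dp[6][6] = 3

3


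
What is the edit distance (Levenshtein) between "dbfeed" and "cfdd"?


Computing edit distance: "dbfeed" -> "cfdd"
DP table:
           c    f    d    d
      0    1    2    3    4
  d   1    1    2    2    3
  b   2    2    2    3    3
  f   3    3    2    3    4
  e   4    4    3    3    4
  e   5    5    4    4    4
  d   6    6    5    4    4
Edit distance = dp[6][4] = 4

4


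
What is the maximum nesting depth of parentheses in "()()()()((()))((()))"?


Input: "()()()()((()))((()))"
Tracking depth:
  Position 0 '(': depth becomes 1
  Position 1 ')': depth becomes 0
  Position 2 '(': depth becomes 1
  Position 3 ')': depth becomes 0
  Position 4 '(': depth becomes 1
  Position 5 ')': depth becomes 0
  Position 6 '(': depth becomes 1
  Position 7 ')': depth becomes 0
  Position 8 '(': depth becomes 1
  Position 9 '(': depth becomes 2
  Position 10 '(': depth becomes 3
  Position 11 ')': depth becomes 2
  Position 12 ')': depth becomes 1
  Position 13 ')': depth becomes 0
  Position 14 '(': depth becomes 1
  Position 15 '(': depth becomes 2
  Position 16 '(': depth becomes 3
  Position 17 ')': depth becomes 2
  Position 18 ')': depth becomes 1
  Position 19 ')': depth becomes 0
Maximum depth reached: 3

3


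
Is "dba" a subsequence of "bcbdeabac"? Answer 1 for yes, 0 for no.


Check if "dba" is a subsequence of "bcbdeabac"
Greedy scan:
  Position 0 ('b'): no match needed
  Position 1 ('c'): no match needed
  Position 2 ('b'): no match needed
  Position 3 ('d'): matches sub[0] = 'd'
  Position 4 ('e'): no match needed
  Position 5 ('a'): no match needed
  Position 6 ('b'): matches sub[1] = 'b'
  Position 7 ('a'): matches sub[2] = 'a'
  Position 8 ('c'): no match needed
All 3 characters matched => is a subsequence

1


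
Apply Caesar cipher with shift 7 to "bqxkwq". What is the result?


Caesar cipher: shift "bqxkwq" by 7
  'b' (pos 1) + 7 = pos 8 = 'i'
  'q' (pos 16) + 7 = pos 23 = 'x'
  'x' (pos 23) + 7 = pos 4 = 'e'
  'k' (pos 10) + 7 = pos 17 = 'r'
  'w' (pos 22) + 7 = pos 3 = 'd'
  'q' (pos 16) + 7 = pos 23 = 'x'
Result: ixerdx

ixerdx


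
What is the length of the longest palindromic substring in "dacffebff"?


Input: "dacffebff"
Checking substrings for palindromes:
  [3:5] "ff" (len 2) => palindrome
  [7:9] "ff" (len 2) => palindrome
Longest palindromic substring: "ff" with length 2

2


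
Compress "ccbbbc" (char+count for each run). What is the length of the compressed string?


Input: ccbbbc
Runs:
  'c' x 2 => "c2"
  'b' x 3 => "b3"
  'c' x 1 => "c1"
Compressed: "c2b3c1"
Compressed length: 6

6


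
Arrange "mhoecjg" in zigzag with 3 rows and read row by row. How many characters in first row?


Zigzag "mhoecjg" into 3 rows:
Placing characters:
  'm' => row 0
  'h' => row 1
  'o' => row 2
  'e' => row 1
  'c' => row 0
  'j' => row 1
  'g' => row 2
Rows:
  Row 0: "mc"
  Row 1: "hej"
  Row 2: "og"
First row length: 2

2


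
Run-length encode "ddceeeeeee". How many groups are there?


Input: ddceeeeeee
Scanning for consecutive runs:
  Group 1: 'd' x 2 (positions 0-1)
  Group 2: 'c' x 1 (positions 2-2)
  Group 3: 'e' x 7 (positions 3-9)
Total groups: 3

3


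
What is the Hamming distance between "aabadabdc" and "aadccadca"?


Comparing "aabadabdc" and "aadccadca" position by position:
  Position 0: 'a' vs 'a' => same
  Position 1: 'a' vs 'a' => same
  Position 2: 'b' vs 'd' => differ
  Position 3: 'a' vs 'c' => differ
  Position 4: 'd' vs 'c' => differ
  Position 5: 'a' vs 'a' => same
  Position 6: 'b' vs 'd' => differ
  Position 7: 'd' vs 'c' => differ
  Position 8: 'c' vs 'a' => differ
Total differences (Hamming distance): 6

6


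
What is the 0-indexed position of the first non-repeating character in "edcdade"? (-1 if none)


Input: edcdade
Character frequencies:
  'a': 1
  'c': 1
  'd': 3
  'e': 2
Scanning left to right for freq == 1:
  Position 0 ('e'): freq=2, skip
  Position 1 ('d'): freq=3, skip
  Position 2 ('c'): unique! => answer = 2

2


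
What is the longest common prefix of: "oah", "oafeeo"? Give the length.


Words: oah, oafeeo
  Position 0: all 'o' => match
  Position 1: all 'a' => match
  Position 2: ('h', 'f') => mismatch, stop
LCP = "oa" (length 2)

2


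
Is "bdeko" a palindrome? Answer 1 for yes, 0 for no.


Input: bdeko
Reversed: okedb
  Compare pos 0 ('b') with pos 4 ('o'): MISMATCH
  Compare pos 1 ('d') with pos 3 ('k'): MISMATCH
Result: not a palindrome

0


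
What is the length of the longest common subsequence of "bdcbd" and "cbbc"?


LCS of "bdcbd" and "cbbc"
DP table:
           c    b    b    c
      0    0    0    0    0
  b   0    0    1    1    1
  d   0    0    1    1    1
  c   0    1    1    1    2
  b   0    1    2    2    2
  d   0    1    2    2    2
LCS length = dp[5][4] = 2

2


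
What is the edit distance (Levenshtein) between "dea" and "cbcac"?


Computing edit distance: "dea" -> "cbcac"
DP table:
           c    b    c    a    c
      0    1    2    3    4    5
  d   1    1    2    3    4    5
  e   2    2    2    3    4    5
  a   3    3    3    3    3    4
Edit distance = dp[3][5] = 4

4


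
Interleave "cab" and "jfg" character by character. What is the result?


Interleaving "cab" and "jfg":
  Position 0: 'c' from first, 'j' from second => "cj"
  Position 1: 'a' from first, 'f' from second => "af"
  Position 2: 'b' from first, 'g' from second => "bg"
Result: cjafbg

cjafbg


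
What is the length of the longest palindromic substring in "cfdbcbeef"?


Input: "cfdbcbeef"
Checking substrings for palindromes:
  [3:6] "bcb" (len 3) => palindrome
  [6:8] "ee" (len 2) => palindrome
Longest palindromic substring: "bcb" with length 3

3


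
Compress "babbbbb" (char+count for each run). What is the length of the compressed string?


Input: babbbbb
Runs:
  'b' x 1 => "b1"
  'a' x 1 => "a1"
  'b' x 5 => "b5"
Compressed: "b1a1b5"
Compressed length: 6

6


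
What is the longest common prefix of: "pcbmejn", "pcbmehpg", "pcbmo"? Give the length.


Words: pcbmejn, pcbmehpg, pcbmo
  Position 0: all 'p' => match
  Position 1: all 'c' => match
  Position 2: all 'b' => match
  Position 3: all 'm' => match
  Position 4: ('e', 'e', 'o') => mismatch, stop
LCP = "pcbm" (length 4)

4


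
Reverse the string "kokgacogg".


Input: kokgacogg
Reading characters right to left:
  Position 8: 'g'
  Position 7: 'g'
  Position 6: 'o'
  Position 5: 'c'
  Position 4: 'a'
  Position 3: 'g'
  Position 2: 'k'
  Position 1: 'o'
  Position 0: 'k'
Reversed: ggocagkok

ggocagkok


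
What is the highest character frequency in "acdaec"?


Input: acdaec
Character counts:
  'a': 2
  'c': 2
  'd': 1
  'e': 1
Maximum frequency: 2

2


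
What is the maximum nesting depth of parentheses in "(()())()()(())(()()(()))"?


Input: "(()())()()(())(()()(()))"
Tracking depth:
  Position 0 '(': depth becomes 1
  Position 1 '(': depth becomes 2
  Position 2 ')': depth becomes 1
  Position 3 '(': depth becomes 2
  Position 4 ')': depth becomes 1
  Position 5 ')': depth becomes 0
  Position 6 '(': depth becomes 1
  Position 7 ')': depth becomes 0
  Position 8 '(': depth becomes 1
  Position 9 ')': depth becomes 0
  Position 10 '(': depth becomes 1
  Position 11 '(': depth becomes 2
  Position 12 ')': depth becomes 1
  Position 13 ')': depth becomes 0
  Position 14 '(': depth becomes 1
  Position 15 '(': depth becomes 2
  Position 16 ')': depth becomes 1
  Position 17 '(': depth becomes 2
  Position 18 ')': depth becomes 1
  Position 19 '(': depth becomes 2
  Position 20 '(': depth becomes 3
  Position 21 ')': depth becomes 2
  Position 22 ')': depth becomes 1
  Position 23 ')': depth becomes 0
Maximum depth reached: 3

3


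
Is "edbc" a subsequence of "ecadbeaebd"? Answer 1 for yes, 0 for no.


Check if "edbc" is a subsequence of "ecadbeaebd"
Greedy scan:
  Position 0 ('e'): matches sub[0] = 'e'
  Position 1 ('c'): no match needed
  Position 2 ('a'): no match needed
  Position 3 ('d'): matches sub[1] = 'd'
  Position 4 ('b'): matches sub[2] = 'b'
  Position 5 ('e'): no match needed
  Position 6 ('a'): no match needed
  Position 7 ('e'): no match needed
  Position 8 ('b'): no match needed
  Position 9 ('d'): no match needed
Only matched 3/4 characters => not a subsequence

0


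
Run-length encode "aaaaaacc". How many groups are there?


Input: aaaaaacc
Scanning for consecutive runs:
  Group 1: 'a' x 6 (positions 0-5)
  Group 2: 'c' x 2 (positions 6-7)
Total groups: 2

2


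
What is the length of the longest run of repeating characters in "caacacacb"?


Input: "caacacacb"
Scanning for longest run:
  Position 1 ('a'): new char, reset run to 1
  Position 2 ('a'): continues run of 'a', length=2
  Position 3 ('c'): new char, reset run to 1
  Position 4 ('a'): new char, reset run to 1
  Position 5 ('c'): new char, reset run to 1
  Position 6 ('a'): new char, reset run to 1
  Position 7 ('c'): new char, reset run to 1
  Position 8 ('b'): new char, reset run to 1
Longest run: 'a' with length 2

2


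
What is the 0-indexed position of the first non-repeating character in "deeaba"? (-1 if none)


Input: deeaba
Character frequencies:
  'a': 2
  'b': 1
  'd': 1
  'e': 2
Scanning left to right for freq == 1:
  Position 0 ('d'): unique! => answer = 0

0


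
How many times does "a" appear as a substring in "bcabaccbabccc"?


Searching for "a" in "bcabaccbabccc"
Scanning each position:
  Position 0: "b" => no
  Position 1: "c" => no
  Position 2: "a" => MATCH
  Position 3: "b" => no
  Position 4: "a" => MATCH
  Position 5: "c" => no
  Position 6: "c" => no
  Position 7: "b" => no
  Position 8: "a" => MATCH
  Position 9: "b" => no
  Position 10: "c" => no
  Position 11: "c" => no
  Position 12: "c" => no
Total occurrences: 3

3


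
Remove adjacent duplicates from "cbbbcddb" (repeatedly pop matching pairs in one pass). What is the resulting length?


Input: cbbbcddb
Stack-based adjacent duplicate removal:
  Read 'c': push. Stack: c
  Read 'b': push. Stack: cb
  Read 'b': matches stack top 'b' => pop. Stack: c
  Read 'b': push. Stack: cb
  Read 'c': push. Stack: cbc
  Read 'd': push. Stack: cbcd
  Read 'd': matches stack top 'd' => pop. Stack: cbc
  Read 'b': push. Stack: cbcb
Final stack: "cbcb" (length 4)

4


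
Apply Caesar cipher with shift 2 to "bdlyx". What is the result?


Caesar cipher: shift "bdlyx" by 2
  'b' (pos 1) + 2 = pos 3 = 'd'
  'd' (pos 3) + 2 = pos 5 = 'f'
  'l' (pos 11) + 2 = pos 13 = 'n'
  'y' (pos 24) + 2 = pos 0 = 'a'
  'x' (pos 23) + 2 = pos 25 = 'z'
Result: dfnaz

dfnaz


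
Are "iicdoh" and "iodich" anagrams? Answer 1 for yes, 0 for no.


Strings: "iicdoh", "iodich"
Sorted first:  cdhiio
Sorted second: cdhiio
Sorted forms match => anagrams

1


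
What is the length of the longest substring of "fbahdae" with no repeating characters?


Input: "fbahdae"
Sliding window (track last position of each char):
  Position 0 ('f'): window [0,0] length 1 -- new best
  Position 1 ('b'): window [0,1] length 2 -- new best
  Position 2 ('a'): window [0,2] length 3 -- new best
  Position 3 ('h'): window [0,3] length 4 -- new best
  Position 4 ('d'): window [0,4] length 5 -- new best
  Position 5 ('a'): repeat (last at 2), move window start to 3
  Position 5 ('a'): window [3,5] length 3
  Position 6 ('e'): window [3,6] length 4
Longest substring with no repeats: "fbahd" with length 5

5


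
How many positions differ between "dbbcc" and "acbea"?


Comparing "dbbcc" and "acbea" position by position:
  Position 0: 'd' vs 'a' => DIFFER
  Position 1: 'b' vs 'c' => DIFFER
  Position 2: 'b' vs 'b' => same
  Position 3: 'c' vs 'e' => DIFFER
  Position 4: 'c' vs 'a' => DIFFER
Positions that differ: 4

4


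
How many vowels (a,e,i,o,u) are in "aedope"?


Input: aedope
Checking each character:
  'a' at position 0: vowel (running total: 1)
  'e' at position 1: vowel (running total: 2)
  'd' at position 2: consonant
  'o' at position 3: vowel (running total: 3)
  'p' at position 4: consonant
  'e' at position 5: vowel (running total: 4)
Total vowels: 4

4


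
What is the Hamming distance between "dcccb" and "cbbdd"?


Comparing "dcccb" and "cbbdd" position by position:
  Position 0: 'd' vs 'c' => differ
  Position 1: 'c' vs 'b' => differ
  Position 2: 'c' vs 'b' => differ
  Position 3: 'c' vs 'd' => differ
  Position 4: 'b' vs 'd' => differ
Total differences (Hamming distance): 5

5


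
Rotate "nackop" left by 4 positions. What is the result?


Input: "nackop", rotate left by 4
First 4 characters: "nack"
Remaining characters: "op"
Concatenate remaining + first: "op" + "nack" = "opnack"

opnack


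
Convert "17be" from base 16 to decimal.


Input: "17be" in base 16
Positional expansion:
  Digit '1' (value 1) x 16^3 = 4096
  Digit '7' (value 7) x 16^2 = 1792
  Digit 'b' (value 11) x 16^1 = 176
  Digit 'e' (value 14) x 16^0 = 14
Sum = 6078

6078


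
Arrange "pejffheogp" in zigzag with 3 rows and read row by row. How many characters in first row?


Zigzag "pejffheogp" into 3 rows:
Placing characters:
  'p' => row 0
  'e' => row 1
  'j' => row 2
  'f' => row 1
  'f' => row 0
  'h' => row 1
  'e' => row 2
  'o' => row 1
  'g' => row 0
  'p' => row 1
Rows:
  Row 0: "pfg"
  Row 1: "efhop"
  Row 2: "je"
First row length: 3

3


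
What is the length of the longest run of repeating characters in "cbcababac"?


Input: "cbcababac"
Scanning for longest run:
  Position 1 ('b'): new char, reset run to 1
  Position 2 ('c'): new char, reset run to 1
  Position 3 ('a'): new char, reset run to 1
  Position 4 ('b'): new char, reset run to 1
  Position 5 ('a'): new char, reset run to 1
  Position 6 ('b'): new char, reset run to 1
  Position 7 ('a'): new char, reset run to 1
  Position 8 ('c'): new char, reset run to 1
Longest run: 'c' with length 1

1


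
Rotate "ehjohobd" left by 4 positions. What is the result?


Input: "ehjohobd", rotate left by 4
First 4 characters: "ehjo"
Remaining characters: "hobd"
Concatenate remaining + first: "hobd" + "ehjo" = "hobdehjo"

hobdehjo


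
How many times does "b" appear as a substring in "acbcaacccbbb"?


Searching for "b" in "acbcaacccbbb"
Scanning each position:
  Position 0: "a" => no
  Position 1: "c" => no
  Position 2: "b" => MATCH
  Position 3: "c" => no
  Position 4: "a" => no
  Position 5: "a" => no
  Position 6: "c" => no
  Position 7: "c" => no
  Position 8: "c" => no
  Position 9: "b" => MATCH
  Position 10: "b" => MATCH
  Position 11: "b" => MATCH
Total occurrences: 4

4


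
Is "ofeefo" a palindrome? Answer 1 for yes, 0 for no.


Input: ofeefo
Reversed: ofeefo
  Compare pos 0 ('o') with pos 5 ('o'): match
  Compare pos 1 ('f') with pos 4 ('f'): match
  Compare pos 2 ('e') with pos 3 ('e'): match
Result: palindrome

1


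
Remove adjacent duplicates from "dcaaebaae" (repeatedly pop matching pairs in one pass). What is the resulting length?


Input: dcaaebaae
Stack-based adjacent duplicate removal:
  Read 'd': push. Stack: d
  Read 'c': push. Stack: dc
  Read 'a': push. Stack: dca
  Read 'a': matches stack top 'a' => pop. Stack: dc
  Read 'e': push. Stack: dce
  Read 'b': push. Stack: dceb
  Read 'a': push. Stack: dceba
  Read 'a': matches stack top 'a' => pop. Stack: dceb
  Read 'e': push. Stack: dcebe
Final stack: "dcebe" (length 5)

5


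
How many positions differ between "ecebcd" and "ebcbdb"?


Comparing "ecebcd" and "ebcbdb" position by position:
  Position 0: 'e' vs 'e' => same
  Position 1: 'c' vs 'b' => DIFFER
  Position 2: 'e' vs 'c' => DIFFER
  Position 3: 'b' vs 'b' => same
  Position 4: 'c' vs 'd' => DIFFER
  Position 5: 'd' vs 'b' => DIFFER
Positions that differ: 4

4


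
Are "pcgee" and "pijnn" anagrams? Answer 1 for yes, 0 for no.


Strings: "pcgee", "pijnn"
Sorted first:  ceegp
Sorted second: ijnnp
Differ at position 0: 'c' vs 'i' => not anagrams

0


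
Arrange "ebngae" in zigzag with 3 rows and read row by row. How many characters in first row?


Zigzag "ebngae" into 3 rows:
Placing characters:
  'e' => row 0
  'b' => row 1
  'n' => row 2
  'g' => row 1
  'a' => row 0
  'e' => row 1
Rows:
  Row 0: "ea"
  Row 1: "bge"
  Row 2: "n"
First row length: 2

2


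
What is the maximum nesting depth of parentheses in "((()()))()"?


Input: "((()()))()"
Tracking depth:
  Position 0 '(': depth becomes 1
  Position 1 '(': depth becomes 2
  Position 2 '(': depth becomes 3
  Position 3 ')': depth becomes 2
  Position 4 '(': depth becomes 3
  Position 5 ')': depth becomes 2
  Position 6 ')': depth becomes 1
  Position 7 ')': depth becomes 0
  Position 8 '(': depth becomes 1
  Position 9 ')': depth becomes 0
Maximum depth reached: 3

3


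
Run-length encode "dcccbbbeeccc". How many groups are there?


Input: dcccbbbeeccc
Scanning for consecutive runs:
  Group 1: 'd' x 1 (positions 0-0)
  Group 2: 'c' x 3 (positions 1-3)
  Group 3: 'b' x 3 (positions 4-6)
  Group 4: 'e' x 2 (positions 7-8)
  Group 5: 'c' x 3 (positions 9-11)
Total groups: 5

5


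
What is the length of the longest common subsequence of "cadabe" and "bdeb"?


LCS of "cadabe" and "bdeb"
DP table:
           b    d    e    b
      0    0    0    0    0
  c   0    0    0    0    0
  a   0    0    0    0    0
  d   0    0    1    1    1
  a   0    0    1    1    1
  b   0    1    1    1    2
  e   0    1    1    2    2
LCS length = dp[6][4] = 2

2


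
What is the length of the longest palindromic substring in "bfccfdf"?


Input: "bfccfdf"
Checking substrings for palindromes:
  [1:5] "fccf" (len 4) => palindrome
  [4:7] "fdf" (len 3) => palindrome
  [2:4] "cc" (len 2) => palindrome
Longest palindromic substring: "fccf" with length 4

4


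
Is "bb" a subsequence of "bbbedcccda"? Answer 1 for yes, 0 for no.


Check if "bb" is a subsequence of "bbbedcccda"
Greedy scan:
  Position 0 ('b'): matches sub[0] = 'b'
  Position 1 ('b'): matches sub[1] = 'b'
  Position 2 ('b'): no match needed
  Position 3 ('e'): no match needed
  Position 4 ('d'): no match needed
  Position 5 ('c'): no match needed
  Position 6 ('c'): no match needed
  Position 7 ('c'): no match needed
  Position 8 ('d'): no match needed
  Position 9 ('a'): no match needed
All 2 characters matched => is a subsequence

1


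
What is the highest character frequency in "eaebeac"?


Input: eaebeac
Character counts:
  'a': 2
  'b': 1
  'c': 1
  'e': 3
Maximum frequency: 3

3


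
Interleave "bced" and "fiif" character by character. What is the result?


Interleaving "bced" and "fiif":
  Position 0: 'b' from first, 'f' from second => "bf"
  Position 1: 'c' from first, 'i' from second => "ci"
  Position 2: 'e' from first, 'i' from second => "ei"
  Position 3: 'd' from first, 'f' from second => "df"
Result: bfcieidf

bfcieidf


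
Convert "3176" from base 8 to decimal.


Input: "3176" in base 8
Positional expansion:
  Digit '3' (value 3) x 8^3 = 1536
  Digit '1' (value 1) x 8^2 = 64
  Digit '7' (value 7) x 8^1 = 56
  Digit '6' (value 6) x 8^0 = 6
Sum = 1662

1662


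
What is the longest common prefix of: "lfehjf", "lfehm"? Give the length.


Words: lfehjf, lfehm
  Position 0: all 'l' => match
  Position 1: all 'f' => match
  Position 2: all 'e' => match
  Position 3: all 'h' => match
  Position 4: ('j', 'm') => mismatch, stop
LCP = "lfeh" (length 4)

4


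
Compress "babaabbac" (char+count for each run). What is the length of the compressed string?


Input: babaabbac
Runs:
  'b' x 1 => "b1"
  'a' x 1 => "a1"
  'b' x 1 => "b1"
  'a' x 2 => "a2"
  'b' x 2 => "b2"
  'a' x 1 => "a1"
  'c' x 1 => "c1"
Compressed: "b1a1b1a2b2a1c1"
Compressed length: 14

14


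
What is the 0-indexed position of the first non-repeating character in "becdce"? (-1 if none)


Input: becdce
Character frequencies:
  'b': 1
  'c': 2
  'd': 1
  'e': 2
Scanning left to right for freq == 1:
  Position 0 ('b'): unique! => answer = 0

0


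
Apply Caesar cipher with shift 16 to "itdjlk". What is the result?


Caesar cipher: shift "itdjlk" by 16
  'i' (pos 8) + 16 = pos 24 = 'y'
  't' (pos 19) + 16 = pos 9 = 'j'
  'd' (pos 3) + 16 = pos 19 = 't'
  'j' (pos 9) + 16 = pos 25 = 'z'
  'l' (pos 11) + 16 = pos 1 = 'b'
  'k' (pos 10) + 16 = pos 0 = 'a'
Result: yjtzba

yjtzba


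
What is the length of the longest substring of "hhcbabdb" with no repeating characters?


Input: "hhcbabdb"
Sliding window (track last position of each char):
  Position 0 ('h'): window [0,0] length 1 -- new best
  Position 1 ('h'): repeat (last at 0), move window start to 1
  Position 1 ('h'): window [1,1] length 1
  Position 2 ('c'): window [1,2] length 2 -- new best
  Position 3 ('b'): window [1,3] length 3 -- new best
  Position 4 ('a'): window [1,4] length 4 -- new best
  Position 5 ('b'): repeat (last at 3), move window start to 4
  Position 5 ('b'): window [4,5] length 2
  Position 6 ('d'): window [4,6] length 3
  Position 7 ('b'): repeat (last at 5), move window start to 6
  Position 7 ('b'): window [6,7] length 2
Longest substring with no repeats: "hcba" with length 4

4


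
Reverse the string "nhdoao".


Input: nhdoao
Reading characters right to left:
  Position 5: 'o'
  Position 4: 'a'
  Position 3: 'o'
  Position 2: 'd'
  Position 1: 'h'
  Position 0: 'n'
Reversed: oaodhn

oaodhn


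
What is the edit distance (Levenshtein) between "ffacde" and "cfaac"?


Computing edit distance: "ffacde" -> "cfaac"
DP table:
           c    f    a    a    c
      0    1    2    3    4    5
  f   1    1    1    2    3    4
  f   2    2    1    2    3    4
  a   3    3    2    1    2    3
  c   4    3    3    2    2    2
  d   5    4    4    3    3    3
  e   6    5    5    4    4    4
Edit distance = dp[6][5] = 4

4


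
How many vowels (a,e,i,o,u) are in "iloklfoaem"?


Input: iloklfoaem
Checking each character:
  'i' at position 0: vowel (running total: 1)
  'l' at position 1: consonant
  'o' at position 2: vowel (running total: 2)
  'k' at position 3: consonant
  'l' at position 4: consonant
  'f' at position 5: consonant
  'o' at position 6: vowel (running total: 3)
  'a' at position 7: vowel (running total: 4)
  'e' at position 8: vowel (running total: 5)
  'm' at position 9: consonant
Total vowels: 5

5


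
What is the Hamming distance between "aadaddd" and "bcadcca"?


Comparing "aadaddd" and "bcadcca" position by position:
  Position 0: 'a' vs 'b' => differ
  Position 1: 'a' vs 'c' => differ
  Position 2: 'd' vs 'a' => differ
  Position 3: 'a' vs 'd' => differ
  Position 4: 'd' vs 'c' => differ
  Position 5: 'd' vs 'c' => differ
  Position 6: 'd' vs 'a' => differ
Total differences (Hamming distance): 7

7
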